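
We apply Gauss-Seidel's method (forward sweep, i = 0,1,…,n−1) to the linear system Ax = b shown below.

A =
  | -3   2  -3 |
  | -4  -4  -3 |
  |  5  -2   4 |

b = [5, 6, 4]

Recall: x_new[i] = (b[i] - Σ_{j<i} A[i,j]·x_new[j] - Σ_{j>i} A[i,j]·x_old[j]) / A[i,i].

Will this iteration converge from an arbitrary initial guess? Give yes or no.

no

Diagonal D = diag(-3, -4, 4); L, U strict lower/upper.
T_GS = -(D+L)⁻¹U: row 0 first, T[0,1] = -(2)/(-3) = +0.6667; later rows by forward substitution.
  T[0,:] = [+0.0000  +0.6667  -1.0000]
  T[1,:] = [+0.0000  -0.6667  +0.2500]
  T[2,:] = [+0.0000  -1.1667  +1.3750]
moduli |λ_i(T)| = 1.2204, 0.5121, 0.0000.
ρ(T) = max|λ| = 1.2204; 1.2204 > 1, so it fails to converge.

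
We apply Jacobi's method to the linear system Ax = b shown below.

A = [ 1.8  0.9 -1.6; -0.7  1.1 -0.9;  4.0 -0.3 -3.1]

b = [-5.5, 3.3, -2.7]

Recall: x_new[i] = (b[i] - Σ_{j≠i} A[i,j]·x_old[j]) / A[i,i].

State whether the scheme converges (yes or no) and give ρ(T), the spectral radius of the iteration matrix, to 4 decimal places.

Write A = D+L+U with D = diag(1.8, 1.1, -3.1).
Jacobi T = -D⁻¹(L+U): T[2,1] = -(-0.3)/(-3.1) = -0.0968; T[2,2] = 0.
  T[0,:] = [+0.0000  -0.5000  +0.8889]
  T[1,:] = [+0.6364  +0.0000  +0.8182]
  T[2,:] = [+1.2903  -0.0968  +0.0000]
|λ(T)| sorted: 1.1257, 0.7194, 0.7194.
spectral radius ρ = 1.1257; 1.1257 > 1 ⇒ diverges.

no, ρ = 1.1257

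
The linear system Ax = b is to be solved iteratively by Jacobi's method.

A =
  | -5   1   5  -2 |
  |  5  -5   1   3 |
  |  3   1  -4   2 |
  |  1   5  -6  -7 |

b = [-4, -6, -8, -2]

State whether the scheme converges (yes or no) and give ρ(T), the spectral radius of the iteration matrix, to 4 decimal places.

no, ρ = 1.1322

Split A = D + L + U, D = diag(-5, -5, -4, -7).
Jacobi: T = -D⁻¹(L+U), T[1,2] = -(1)/(-5) = +0.2000; T[1,1] = 0.
  T[0,:] = [+0.0000 +0.2000 +1.0000 -0.4000]
  T[1,:] = [+1.0000 +0.0000 +0.2000 +0.6000]
  T[2,:] = [+0.7500 +0.2500 +0.0000 +0.5000]
  T[3,:] = [+0.1429 +0.7143 -0.8571 +0.0000]
|roots of det(T-λI)|: 1.1322, 0.8769, 0.3393, 0.3393.
ρ(T) = max|λ| = 1.1322; 1.1322 > 1: divergent.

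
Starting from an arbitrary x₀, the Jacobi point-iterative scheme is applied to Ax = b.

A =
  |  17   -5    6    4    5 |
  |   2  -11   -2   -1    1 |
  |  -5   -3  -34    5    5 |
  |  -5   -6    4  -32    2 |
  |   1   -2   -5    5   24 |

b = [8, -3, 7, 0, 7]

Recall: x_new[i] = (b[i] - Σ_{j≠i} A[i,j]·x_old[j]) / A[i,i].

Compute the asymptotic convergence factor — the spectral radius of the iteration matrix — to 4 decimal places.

0.5262

Write A = D+L+U with D = diag(17, -11, -34, -32, 24).
Jacobi: T = -D⁻¹(L+U), T[0,4] = -(5)/(17) = -0.2941; T[0,0] = 0.
  T[0,:] = [+0.0000  +0.2941  -0.3529  -0.2353  -0.2941]
  T[1,:] = [+0.1818  +0.0000  -0.1818  -0.0909  +0.0909]
  T[2,:] = [-0.1471  -0.0882  +0.0000  +0.1471  +0.1471]
  T[3,:] = [-0.1562  -0.1875  +0.1250  +0.0000  +0.0625]
  T[4,:] = [-0.0417  +0.0833  +0.2083  -0.2083  +0.0000]
moduli |λ_i(T)| = 0.5262, 0.2980, 0.2096, 0.2096, 0.1672.
ρ = 0.5262; 0.5262 < 1 ⇒ converges.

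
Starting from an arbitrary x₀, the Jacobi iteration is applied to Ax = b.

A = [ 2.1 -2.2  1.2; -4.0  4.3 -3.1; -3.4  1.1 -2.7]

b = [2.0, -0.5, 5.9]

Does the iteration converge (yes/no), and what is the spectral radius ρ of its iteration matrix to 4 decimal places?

no, ρ = 1.6427

Let D = diag(2.1, 4.3, -2.7); L, U the strict triangles.
T_J = -D⁻¹(L+U): T[1,2] = -(-3.1)/(4.3) = +0.7209; T[1,1] = 0.
  T[0,:] = [+0.0000  +1.0476  -0.5714]
  T[1,:] = [+0.9302  +0.0000  +0.7209]
  T[2,:] = [-1.2593  +0.4074  +0.0000]
|roots of det(T-λI)|: 1.6427, 0.8431, 0.8431.
spectral radius ρ = 1.6427; 1.6427 > 1 ⇒ diverges.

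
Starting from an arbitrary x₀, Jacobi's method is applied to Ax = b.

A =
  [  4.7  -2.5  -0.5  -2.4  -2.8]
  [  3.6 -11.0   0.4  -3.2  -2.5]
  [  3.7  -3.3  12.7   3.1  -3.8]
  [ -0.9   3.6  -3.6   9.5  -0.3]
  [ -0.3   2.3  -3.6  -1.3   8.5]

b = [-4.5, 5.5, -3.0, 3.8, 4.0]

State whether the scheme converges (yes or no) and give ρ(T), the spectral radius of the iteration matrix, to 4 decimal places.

Split A = D + L + U, D = diag(4.7, -11, 12.7, 9.5, 8.5).
Jacobi T = -D⁻¹(L+U): T[0,1] = -(-2.5)/(4.7) = +0.5319; T[0,0] = 0.
  T[0,:] = [+0.0000  +0.5319  +0.1064  +0.5106  +0.5957]
  T[1,:] = [+0.3273  +0.0000  +0.0364  -0.2909  -0.2273]
  T[2,:] = [-0.2913  +0.2598  +0.0000  -0.2441  +0.2992]
  T[3,:] = [+0.0947  -0.3789  +0.3789  +0.0000  +0.0316]
  T[4,:] = [+0.0353  -0.2706  +0.4235  +0.1529  +0.0000]
eigenvalue magnitudes: 0.8734, 0.5046, 0.5046, 0.3533, 0.1594.
spectral radius ρ = 0.8734; 0.8734 < 1, so it converges for any x₀.

yes, ρ = 0.8734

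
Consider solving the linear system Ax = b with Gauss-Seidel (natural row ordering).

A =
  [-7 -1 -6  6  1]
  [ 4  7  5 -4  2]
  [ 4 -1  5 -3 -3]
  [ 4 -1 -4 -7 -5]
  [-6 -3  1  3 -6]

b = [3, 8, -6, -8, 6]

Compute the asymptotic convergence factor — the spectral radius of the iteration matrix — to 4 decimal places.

1.2794

Split A = D + L + U, D = diag(-7, 7, 5, -7, -6).
Gauss-Seidel: T = -(D+L)⁻¹U, row 0 first, T[0,3] = -(6)/(-7) = +0.8571; later rows by forward substitution.
  T[0,:] = [+0.0000, -0.1429, -0.8571, +0.8571, +0.1429]
  T[1,:] = [+0.0000, +0.0816, -0.2245, +0.0816, -0.3673]
  T[2,:] = [+0.0000, +0.1306, +0.6408, -0.0694, +0.4122]
  T[3,:] = [+0.0000, -0.1679, -0.8239, +0.5178, -0.8157]
  T[4,:] = [+0.0000, +0.0398, +0.6642, -0.6506, -0.2983]
|eigenvalues of T|: 1.2794, 0.7913, 0.3180, 0.1358, 0.0000.
spectral radius ρ = 1.2794; 1.2794 > 1 ⇒ diverges.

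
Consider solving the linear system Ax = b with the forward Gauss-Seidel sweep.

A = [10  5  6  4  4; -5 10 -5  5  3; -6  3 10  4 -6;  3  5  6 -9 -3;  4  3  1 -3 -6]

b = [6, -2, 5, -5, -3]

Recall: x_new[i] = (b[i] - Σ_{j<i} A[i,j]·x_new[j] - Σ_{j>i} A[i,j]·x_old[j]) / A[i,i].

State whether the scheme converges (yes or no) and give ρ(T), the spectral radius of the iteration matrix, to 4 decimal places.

no, ρ = 1.4445

Diagonal D = diag(10, 10, 10, -9, -6); L, U strict lower/upper.
GS T = -(D+L)⁻¹U: row 0 first, T[0,4] = -(4)/(10) = -0.4000; later rows by forward substitution.
  T[0,:] = [+0.0000 -0.5000 -0.6000 -0.4000 -0.4000]
  T[1,:] = [+0.0000 -0.2500 +0.2000 -0.7000 -0.5000]
  T[2,:] = [+0.0000 -0.2250 -0.4200 -0.4300 +0.5100]
  T[3,:] = [+0.0000 -0.4556 -0.3689 -0.8089 -0.4044]
  T[4,:] = [+0.0000 -0.2681 -0.1856 -0.2839 -0.2294]
|roots of det(T-λI)|: 1.4445, 0.3416, 0.2122, 0.2122, 0.0000.
spectral radius ρ = 1.4445; 1.4445 > 1: divergent.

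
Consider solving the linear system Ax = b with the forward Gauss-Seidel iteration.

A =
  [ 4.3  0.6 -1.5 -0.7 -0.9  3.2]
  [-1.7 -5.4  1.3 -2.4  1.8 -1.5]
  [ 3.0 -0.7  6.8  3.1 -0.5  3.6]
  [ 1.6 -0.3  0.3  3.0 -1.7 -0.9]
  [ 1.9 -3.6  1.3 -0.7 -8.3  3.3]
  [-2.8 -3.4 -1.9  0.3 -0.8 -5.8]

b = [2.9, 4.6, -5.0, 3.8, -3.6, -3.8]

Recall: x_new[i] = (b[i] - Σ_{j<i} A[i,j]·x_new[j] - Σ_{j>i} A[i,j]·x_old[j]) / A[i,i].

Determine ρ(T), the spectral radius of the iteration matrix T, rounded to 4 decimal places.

0.9008

A = D + L + U where D = diag(4.3, -5.4, 6.8, 3, -8.3, -5.8).
Gauss-Seidel: T = -(D+L)⁻¹U, row 0 first, T[0,5] = -(3.2)/(4.3) = -0.7442; later rows by forward substitution.
  T[0,:] = [+0.0000 -0.1395 +0.3488 +0.1628 +0.2093 -0.7442]
  T[1,:] = [+0.0000 +0.0439 +0.1309 -0.4957 +0.2674 -0.0435]
  T[2,:] = [+0.0000 +0.0661 -0.1404 -0.5787 +0.0087 -0.2056]
  T[3,:] = [+0.0000 +0.0722 -0.1589 -0.0785 +0.4809 +0.7131]
  T[4,:] = [+0.0000 -0.0467 +0.0145 +0.1682 -0.1073 +0.1538]
  T[5,:] = [+0.0000 +0.0301 -0.2094 +0.3743 -0.2210 +0.4678]
moduli |λ_i(T)| = 0.9008, 0.5182, 0.2111, 0.2111, 0.0801, 0.0000.
ρ = 0.9008; 0.9008 < 1: convergent.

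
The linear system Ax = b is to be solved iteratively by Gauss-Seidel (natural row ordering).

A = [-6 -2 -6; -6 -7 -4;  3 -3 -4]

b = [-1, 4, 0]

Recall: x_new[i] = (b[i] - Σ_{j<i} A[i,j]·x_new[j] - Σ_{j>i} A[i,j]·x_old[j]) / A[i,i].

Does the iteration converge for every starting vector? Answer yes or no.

yes

Split A = D + L + U, D = diag(-6, -7, -4).
GS T = -(D+L)⁻¹U: row 0 first, T[0,2] = -(-6)/(-6) = -1.0000; later rows by forward substitution.
  T[0,:] = [+0.0000  -0.3333  -1.0000]
  T[1,:] = [+0.0000  +0.2857  +0.2857]
  T[2,:] = [+0.0000  -0.4643  -0.9643]
eigenvalue magnitudes: 0.8472, 0.1686, 0.0000.
spectral radius ρ = 0.8472; 0.8472 < 1, so it converges for any x₀.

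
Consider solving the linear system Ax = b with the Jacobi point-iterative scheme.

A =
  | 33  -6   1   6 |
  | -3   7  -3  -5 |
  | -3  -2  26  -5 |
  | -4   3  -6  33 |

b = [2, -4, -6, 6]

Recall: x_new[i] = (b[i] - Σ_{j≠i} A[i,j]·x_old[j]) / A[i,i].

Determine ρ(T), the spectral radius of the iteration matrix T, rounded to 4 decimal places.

Split A = D + L + U, D = diag(33, 7, 26, 33).
Jacobi: T = -D⁻¹(L+U), T[0,1] = -(-6)/(33) = +0.1818; T[0,0] = 0.
  T[0,:] = [+0.0000  +0.1818  -0.0303  -0.1818]
  T[1,:] = [+0.4286  +0.0000  +0.4286  +0.7143]
  T[2,:] = [+0.1154  +0.0769  +0.0000  +0.1923]
  T[3,:] = [+0.1212  -0.0909  +0.1818  +0.0000]
moduli |λ_i(T)| = 0.3810, 0.2549, 0.2549, 0.0836.
ρ(T) = max|λ| = 0.3810; 0.3810 < 1, so it converges for any x₀.

0.3810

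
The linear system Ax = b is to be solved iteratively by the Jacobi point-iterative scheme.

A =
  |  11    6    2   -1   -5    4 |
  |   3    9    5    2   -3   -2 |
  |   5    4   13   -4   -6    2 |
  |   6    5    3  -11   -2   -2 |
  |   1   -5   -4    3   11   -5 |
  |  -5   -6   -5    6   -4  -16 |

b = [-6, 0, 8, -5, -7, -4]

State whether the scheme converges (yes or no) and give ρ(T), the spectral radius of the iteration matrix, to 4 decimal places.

no, ρ = 1.3112

A = D + L + U where D = diag(11, 9, 13, -11, 11, -16).
T_J = -D⁻¹(L+U): T[5,1] = -(-6)/(-16) = -0.3750; T[5,5] = 0.
  T[0,:] = [+0.0000 -0.5455 -0.1818 +0.0909 +0.4545 -0.3636]
  T[1,:] = [-0.3333 +0.0000 -0.5556 -0.2222 +0.3333 +0.2222]
  T[2,:] = [-0.3846 -0.3077 +0.0000 +0.3077 +0.4615 -0.1538]
  T[3,:] = [+0.5455 +0.4545 +0.2727 +0.0000 -0.1818 -0.1818]
  T[4,:] = [-0.0909 +0.4545 +0.3636 -0.2727 +0.0000 +0.4545]
  T[5,:] = [-0.3125 -0.3750 -0.3125 +0.3750 -0.2500 +0.0000]
|eigenvalues of T|: 1.3112, 0.5984, 0.5984, 0.4889, 0.4889, 0.0528.
ρ(T) = max|λ| = 1.3112; 1.3112 > 1 ⇒ diverges.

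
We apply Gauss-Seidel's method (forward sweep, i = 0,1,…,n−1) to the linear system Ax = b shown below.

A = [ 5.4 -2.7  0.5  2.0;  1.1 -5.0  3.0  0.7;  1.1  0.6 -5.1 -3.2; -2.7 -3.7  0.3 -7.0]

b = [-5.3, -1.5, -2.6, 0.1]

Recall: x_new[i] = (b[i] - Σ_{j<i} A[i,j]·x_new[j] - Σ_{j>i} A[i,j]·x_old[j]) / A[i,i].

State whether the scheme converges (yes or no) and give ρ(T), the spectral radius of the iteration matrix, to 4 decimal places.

yes, ρ = 0.7056

Diagonal D = diag(5.4, -5, -5.1, -7); L, U strict lower/upper.
Gauss-Seidel: T = -(D+L)⁻¹U, row 0 first, T[0,1] = -(-2.7)/(5.4) = +0.5000; later rows by forward substitution.
  T[0,:] = [+0.0000 +0.5000 -0.0926 -0.3704]
  T[1,:] = [+0.0000 +0.1100 +0.5796 +0.0585]
  T[2,:] = [+0.0000 +0.1208 +0.0482 -0.7005]
  T[3,:] = [+0.0000 -0.2458 -0.2686 +0.0819]
|λ(T)| sorted: 0.7056, 0.3208, 0.3208, 0.0000.
ρ = 0.7056; 0.7056 < 1, so it converges for any x₀.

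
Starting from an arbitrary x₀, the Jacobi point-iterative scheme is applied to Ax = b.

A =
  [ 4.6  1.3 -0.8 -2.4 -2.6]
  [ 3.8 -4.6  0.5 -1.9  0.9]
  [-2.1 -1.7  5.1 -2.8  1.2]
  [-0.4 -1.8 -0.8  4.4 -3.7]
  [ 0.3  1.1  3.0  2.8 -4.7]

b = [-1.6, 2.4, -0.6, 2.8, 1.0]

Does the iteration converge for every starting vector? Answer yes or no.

no

Split A = D + L + U, D = diag(4.6, -4.6, 5.1, 4.4, -4.7).
Jacobi: T = -D⁻¹(L+U), T[1,0] = -(3.8)/(-4.6) = +0.8261; T[1,1] = 0.
  T[0,:] = [+0.0000  -0.2826  +0.1739  +0.5217  +0.5652]
  T[1,:] = [+0.8261  +0.0000  +0.1087  -0.4130  +0.1957]
  T[2,:] = [+0.4118  +0.3333  +0.0000  +0.5490  -0.2353]
  T[3,:] = [+0.0909  +0.4091  +0.1818  +0.0000  +0.8409]
  T[4,:] = [+0.0638  +0.2340  +0.6383  +0.5957  +0.0000]
|λ(T)| sorted: 1.2201, 0.7222, 0.7222, 0.6662, 0.6662.
ρ(T) = max|λ| = 1.2201; 1.2201 > 1 ⇒ diverges.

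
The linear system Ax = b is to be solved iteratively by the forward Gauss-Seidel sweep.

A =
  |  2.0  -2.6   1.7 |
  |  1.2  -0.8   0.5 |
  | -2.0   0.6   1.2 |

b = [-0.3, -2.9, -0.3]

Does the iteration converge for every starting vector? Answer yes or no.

A = D + L + U where D = diag(2, -0.8, 1.2).
GS T = -(D+L)⁻¹U: row 0 first, T[0,1] = -(-2.6)/(2) = +1.3000; later rows by forward substitution.
  T[0,:] = [+0.0000  +1.3000  -0.8500]
  T[1,:] = [+0.0000  +1.9500  -0.6500]
  T[2,:] = [+0.0000  +1.1917  -1.0917]
|eigenvalues of T|: 1.6695, 0.8111, 0.0000.
spectral radius ρ = 1.6695; 1.6695 > 1 ⇒ diverges.

no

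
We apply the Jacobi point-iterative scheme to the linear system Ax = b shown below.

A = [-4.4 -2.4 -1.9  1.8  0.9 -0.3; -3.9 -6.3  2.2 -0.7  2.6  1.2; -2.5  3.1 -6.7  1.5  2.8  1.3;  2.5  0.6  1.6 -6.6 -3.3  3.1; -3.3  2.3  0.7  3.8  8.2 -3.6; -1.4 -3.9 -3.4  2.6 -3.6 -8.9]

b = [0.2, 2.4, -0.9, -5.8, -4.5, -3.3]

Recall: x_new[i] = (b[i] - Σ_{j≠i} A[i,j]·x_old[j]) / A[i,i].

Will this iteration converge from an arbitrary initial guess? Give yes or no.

no

A = D + L + U where D = diag(-4.4, -6.3, -6.7, -6.6, 8.2, -8.9).
Jacobi T = -D⁻¹(L+U): T[4,3] = -(3.8)/(8.2) = -0.4634; T[4,4] = 0.
  T[0,:] = [+0.0000  -0.5455  -0.4318  +0.4091  +0.2045  -0.0682]
  T[1,:] = [-0.6190  +0.0000  +0.3492  -0.1111  +0.4127  +0.1905]
  T[2,:] = [-0.3731  +0.4627  +0.0000  +0.2239  +0.4179  +0.1940]
  T[3,:] = [+0.3788  +0.0909  +0.2424  +0.0000  -0.5000  +0.4697]
  T[4,:] = [+0.4024  -0.2805  -0.0854  -0.4634  +0.0000  +0.4390]
  T[5,:] = [-0.1573  -0.4382  -0.3820  +0.2921  -0.4045  +0.0000]
moduli |λ_i(T)| = 1.1351, 0.6646, 0.6646, 0.5806, 0.5806, 0.4343.
spectral radius ρ = 1.1351; 1.1351 > 1: divergent.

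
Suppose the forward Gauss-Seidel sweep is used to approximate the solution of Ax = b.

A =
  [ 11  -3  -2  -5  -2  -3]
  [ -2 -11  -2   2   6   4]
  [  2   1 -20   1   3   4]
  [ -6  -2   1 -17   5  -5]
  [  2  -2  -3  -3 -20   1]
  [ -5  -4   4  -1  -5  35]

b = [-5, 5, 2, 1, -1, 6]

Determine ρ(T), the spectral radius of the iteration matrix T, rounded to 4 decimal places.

0.2589

Diagonal D = diag(11, -11, -20, -17, -20, 35); L, U strict lower/upper.
Gauss-Seidel: T = -(D+L)⁻¹U, row 0 first, T[0,5] = -(-3)/(11) = +0.2727; later rows by forward substitution.
  T[0,:] = [+0.0000 +0.2727 +0.1818 +0.4545 +0.1818 +0.2727]
  T[1,:] = [+0.0000 -0.0496 -0.2149 +0.0992 +0.5124 +0.3140]
  T[2,:] = [+0.0000 +0.0248 +0.0074 +0.1004 +0.1938 +0.2430]
  T[3,:] = [+0.0000 -0.0890 -0.0385 -0.1662 +0.1811 -0.4130]
  T[4,:] = [+0.0000 +0.0419 +0.0443 +0.0454 -0.0893 +0.0714]
  T[5,:] = [+0.0000 +0.0339 +0.0058 +0.0665 +0.0548 +0.0455]
|λ(T)| sorted: 0.2589, 0.0954, 0.0954, 0.0470, 0.0470, 0.0000.
spectral radius ρ = 0.2589; 0.2589 < 1: convergent.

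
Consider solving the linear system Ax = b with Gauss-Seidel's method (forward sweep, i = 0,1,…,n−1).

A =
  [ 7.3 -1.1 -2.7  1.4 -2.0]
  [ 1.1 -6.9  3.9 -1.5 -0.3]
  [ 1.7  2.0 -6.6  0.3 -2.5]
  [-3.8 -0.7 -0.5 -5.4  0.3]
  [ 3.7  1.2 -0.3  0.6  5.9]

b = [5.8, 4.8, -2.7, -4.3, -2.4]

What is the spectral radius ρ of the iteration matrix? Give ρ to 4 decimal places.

Diagonal D = diag(7.3, -6.9, -6.6, -5.4, 5.9); L, U strict lower/upper.
Gauss-Seidel: T = -(D+L)⁻¹U, row 0 first, T[0,2] = -(-2.7)/(7.3) = +0.3699; later rows by forward substitution.
  T[0,:] = [+0.0000, +0.1507, +0.3699, -0.1918, +0.2740]
  T[1,:] = [+0.0000, +0.0240, +0.6242, -0.2480, +0.0002]
  T[2,:] = [+0.0000, +0.0461, +0.2844, -0.0791, -0.3082]
  T[3,:] = [+0.0000, -0.1134, -0.3675, +0.1744, -0.1087]
  T[4,:] = [+0.0000, -0.0855, -0.3071, +0.1489, -0.1765]
eigenvalue magnitudes: 0.6406, 0.2090, 0.1328, 0.0076, 0.0000.
ρ(T) = max|λ| = 0.6406; 0.6406 < 1 ⇒ converges.

0.6406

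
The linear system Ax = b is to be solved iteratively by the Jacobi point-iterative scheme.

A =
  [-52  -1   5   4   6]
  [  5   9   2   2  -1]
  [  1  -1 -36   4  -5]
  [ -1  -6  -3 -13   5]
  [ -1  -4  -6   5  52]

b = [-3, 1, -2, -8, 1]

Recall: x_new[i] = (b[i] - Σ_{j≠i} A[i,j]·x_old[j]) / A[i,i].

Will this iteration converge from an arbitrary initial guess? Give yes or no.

Split A = D + L + U, D = diag(-52, 9, -36, -13, 52).
T_J = -D⁻¹(L+U): T[3,2] = -(-3)/(-13) = -0.2308; T[3,3] = 0.
  T[0,:] = [+0.0000, -0.0192, +0.0962, +0.0769, +0.1154]
  T[1,:] = [-0.5556, +0.0000, -0.2222, -0.2222, +0.1111]
  T[2,:] = [+0.0278, -0.0278, +0.0000, +0.1111, -0.1389]
  T[3,:] = [-0.0769, -0.4615, -0.2308, +0.0000, +0.3846]
  T[4,:] = [+0.0192, +0.0769, +0.1154, -0.0962, +0.0000]
eigenvalue magnitudes: 0.3810, 0.2748, 0.2748, 0.1508, 0.1508.
spectral radius ρ = 0.3810; 0.3810 < 1, so it converges for any x₀.

yes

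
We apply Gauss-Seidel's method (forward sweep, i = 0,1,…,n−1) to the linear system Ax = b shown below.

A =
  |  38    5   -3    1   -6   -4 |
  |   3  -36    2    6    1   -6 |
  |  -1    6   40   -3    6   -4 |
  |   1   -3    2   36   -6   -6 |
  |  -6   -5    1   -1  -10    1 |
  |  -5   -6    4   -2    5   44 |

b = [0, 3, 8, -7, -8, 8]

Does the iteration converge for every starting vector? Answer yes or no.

Split A = D + L + U, D = diag(38, -36, 40, 36, -10, 44).
Gauss-Seidel: T = -(D+L)⁻¹U, row 0 first, T[0,4] = -(-6)/(38) = +0.1579; later rows by forward substitution.
  T[0,:] = [+0.0000  -0.1316  +0.0789  -0.0263  +0.1579  +0.1053]
  T[1,:] = [+0.0000  -0.0110  +0.0621  +0.1645  +0.0409  -0.1579]
  T[2,:] = [+0.0000  -0.0016  -0.0073  +0.0497  -0.1522  +0.1263]
  T[3,:] = [+0.0000  +0.0028  +0.0034  +0.0117  +0.1741  +0.1436]
  T[4,:] = [+0.0000  +0.0840  -0.0795  -0.0626  -0.1478  +0.1141]
  T[5,:] = [+0.0000  -0.0257  +0.0273  +0.0226  +0.0621  -0.0275]
|roots of det(T-λI)|: 0.2573, 0.0869, 0.0542, 0.0542, 0.0158, 0.0000.
ρ(T) = max|λ| = 0.2573; 0.2573 < 1 ⇒ converges.

yes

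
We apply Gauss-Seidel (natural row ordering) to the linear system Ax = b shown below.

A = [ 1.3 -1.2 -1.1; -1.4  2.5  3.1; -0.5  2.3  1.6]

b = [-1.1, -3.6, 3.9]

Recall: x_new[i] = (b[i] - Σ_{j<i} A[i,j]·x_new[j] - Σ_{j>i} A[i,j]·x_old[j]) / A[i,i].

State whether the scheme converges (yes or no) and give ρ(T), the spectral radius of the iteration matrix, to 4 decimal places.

no, ρ = 1.6683

A = D + L + U where D = diag(1.3, 2.5, 1.6).
Gauss-Seidel: T = -(D+L)⁻¹U, row 0 first, T[0,1] = -(-1.2)/(1.3) = +0.9231; later rows by forward substitution.
  T[0,:] = [+0.0000 +0.9231 +0.8462]
  T[1,:] = [+0.0000 +0.5169 -0.7662]
  T[2,:] = [+0.0000 -0.4546 +1.3658]
eigenvalue magnitudes: 1.6683, 0.2144, 0.0000.
ρ(T) = max|λ| = 1.6683; 1.6683 > 1: divergent.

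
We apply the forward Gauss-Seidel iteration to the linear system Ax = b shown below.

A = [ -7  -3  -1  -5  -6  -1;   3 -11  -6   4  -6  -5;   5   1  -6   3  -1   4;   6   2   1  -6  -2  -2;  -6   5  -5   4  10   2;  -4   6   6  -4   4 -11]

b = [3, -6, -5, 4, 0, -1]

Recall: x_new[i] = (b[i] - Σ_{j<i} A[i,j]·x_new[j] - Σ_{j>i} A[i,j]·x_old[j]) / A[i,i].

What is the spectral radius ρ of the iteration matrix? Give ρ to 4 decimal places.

Write A = D+L+U with D = diag(-7, -11, -6, -6, 10, -11).
GS T = -(D+L)⁻¹U: row 0 first, T[0,3] = -(-5)/(-7) = -0.7143; later rows by forward substitution.
  T[0,:] = [+0.0000  -0.4286  -0.1429  -0.7143  -0.8571  -0.1429]
  T[1,:] = [+0.0000  -0.1169  -0.5844  +0.1688  -0.7792  -0.4935]
  T[2,:] = [+0.0000  -0.3766  -0.2165  -0.0671  -1.0108  +0.4654]
  T[3,:] = [+0.0000  -0.5303  -0.3737  -0.6692  -1.6187  -0.5631]
  T[4,:] = [+0.0000  -0.1749  +0.2478  -0.2789  +0.0174  +0.4190]
  T[5,:] = [+0.0000  +0.0159  -0.1589  +0.4572  -0.0698  +0.3937]
moduli |λ_i(T)| = 1.1938, 0.6746, 0.6746, 0.0722, 0.0722, 0.0000.
spectral radius ρ = 1.1938; 1.1938 > 1 ⇒ diverges.

1.1938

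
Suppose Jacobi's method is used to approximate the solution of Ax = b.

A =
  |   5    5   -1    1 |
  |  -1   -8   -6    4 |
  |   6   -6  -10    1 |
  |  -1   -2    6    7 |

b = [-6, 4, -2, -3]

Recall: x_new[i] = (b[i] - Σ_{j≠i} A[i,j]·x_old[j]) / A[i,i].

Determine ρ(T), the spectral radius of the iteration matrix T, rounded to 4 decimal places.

Let D = diag(5, -8, -10, 7); L, U the strict triangles.
Jacobi: T = -D⁻¹(L+U), T[1,3] = -(4)/(-8) = +0.5000; T[1,1] = 0.
  T[0,:] = [+0.0000  -1.0000  +0.2000  -0.2000]
  T[1,:] = [-0.1250  +0.0000  -0.7500  +0.5000]
  T[2,:] = [+0.6000  -0.6000  +0.0000  +0.1000]
  T[3,:] = [+0.1429  +0.2857  -0.8571  +0.0000]
|eigenvalues of T|: 1.2345, 0.6484, 0.6484, 0.5849.
spectral radius ρ = 1.2345; 1.2345 > 1: divergent.

1.2345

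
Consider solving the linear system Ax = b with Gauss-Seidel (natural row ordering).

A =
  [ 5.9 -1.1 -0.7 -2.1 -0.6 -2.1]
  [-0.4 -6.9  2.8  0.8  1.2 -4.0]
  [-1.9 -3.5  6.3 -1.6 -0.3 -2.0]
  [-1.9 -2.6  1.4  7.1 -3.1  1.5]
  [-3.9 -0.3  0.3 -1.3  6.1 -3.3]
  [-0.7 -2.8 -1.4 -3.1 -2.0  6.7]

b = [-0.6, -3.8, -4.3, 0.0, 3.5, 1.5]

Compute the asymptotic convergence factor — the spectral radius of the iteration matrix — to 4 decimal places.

Diagonal D = diag(5.9, -6.9, 6.3, 7.1, 6.1, 6.7); L, U strict lower/upper.
Gauss-Seidel: T = -(D+L)⁻¹U, row 0 first, T[0,4] = -(-0.6)/(5.9) = +0.1017; later rows by forward substitution.
  T[0,:] = [+0.0000 +0.1864 +0.1186 +0.3559 +0.1017 +0.3559]
  T[1,:] = [+0.0000 -0.0108 +0.3989 +0.0953 +0.1680 -0.6003]
  T[2,:] = [+0.0000 +0.0502 +0.2574 +0.4143 +0.1716 +0.0913]
  T[3,:] = [+0.0000 +0.0360 +0.1271 +0.0485 +0.4915 -0.3539]
  T[4,:] = [+0.0000 +0.1239 +0.1099 +0.2222 +0.1696 +0.6591]
  T[5,:] = [+0.0000 +0.0791 +0.3245 +0.2523 +0.3947 -0.1616]
eigenvalue magnitudes: 0.8338, 0.5159, 0.2032, 0.2032, 0.0267, 0.0000.
ρ = 0.8338; 0.8338 < 1: convergent.

0.8338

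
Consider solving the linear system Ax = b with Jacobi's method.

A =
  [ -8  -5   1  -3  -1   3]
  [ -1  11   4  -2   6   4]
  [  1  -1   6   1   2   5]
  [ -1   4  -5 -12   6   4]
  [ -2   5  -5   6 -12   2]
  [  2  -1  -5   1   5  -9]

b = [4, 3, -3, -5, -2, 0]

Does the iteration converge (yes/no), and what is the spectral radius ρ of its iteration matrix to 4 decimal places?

Split A = D + L + U, D = diag(-8, 11, 6, -12, -12, -9).
T_J = -D⁻¹(L+U): T[3,2] = -(-5)/(-12) = -0.4167; T[3,3] = 0.
  T[0,:] = [+0.0000  -0.6250  +0.1250  -0.3750  -0.1250  +0.3750]
  T[1,:] = [+0.0909  +0.0000  -0.3636  +0.1818  -0.5455  -0.3636]
  T[2,:] = [-0.1667  +0.1667  +0.0000  -0.1667  -0.3333  -0.8333]
  T[3,:] = [-0.0833  +0.3333  -0.4167  +0.0000  +0.5000  +0.3333]
  T[4,:] = [-0.1667  +0.4167  -0.4167  +0.5000  +0.0000  +0.1667]
  T[5,:] = [+0.2222  -0.1111  -0.5556  +0.1111  +0.5556  +0.0000]
moduli |λ_i(T)| = 1.1949, 0.6596, 0.5140, 0.4991, 0.4991, 0.3381.
ρ = 1.1949; 1.1949 > 1 ⇒ diverges.

no, ρ = 1.1949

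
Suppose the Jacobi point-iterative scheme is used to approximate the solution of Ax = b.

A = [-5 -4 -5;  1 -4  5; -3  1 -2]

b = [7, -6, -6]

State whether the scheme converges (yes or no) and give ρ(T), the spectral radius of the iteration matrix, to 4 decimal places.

Split A = D + L + U, D = diag(-5, -4, -2).
Jacobi: T = -D⁻¹(L+U), T[0,1] = -(-4)/(-5) = -0.8000; T[0,0] = 0.
  T[0,:] = [+0.0000  -0.8000  -1.0000]
  T[1,:] = [+0.2500  +0.0000  +1.2500]
  T[2,:] = [-1.5000  +0.5000  +0.0000]
eigenvalue magnitudes: 1.6594, 0.9103, 0.9103.
ρ(T) = max|λ| = 1.6594; 1.6594 > 1: divergent.

no, ρ = 1.6594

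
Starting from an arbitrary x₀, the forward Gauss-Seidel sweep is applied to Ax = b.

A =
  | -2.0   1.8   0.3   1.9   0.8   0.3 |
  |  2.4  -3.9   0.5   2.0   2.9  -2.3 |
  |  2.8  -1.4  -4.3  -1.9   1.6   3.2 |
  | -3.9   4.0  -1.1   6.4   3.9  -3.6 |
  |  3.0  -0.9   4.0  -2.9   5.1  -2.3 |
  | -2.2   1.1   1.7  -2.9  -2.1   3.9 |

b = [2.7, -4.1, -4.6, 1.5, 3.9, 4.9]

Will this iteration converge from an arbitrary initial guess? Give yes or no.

no

Write A = D+L+U with D = diag(-2, -3.9, -4.3, 6.4, 5.1, 3.9).
T_GS = -(D+L)⁻¹U: row 0 first, T[0,2] = -(0.3)/(-2) = +0.1500; later rows by forward substitution.
  T[0,:] = [+0.0000, +0.9000, +0.1500, +0.9500, +0.4000, +0.1500]
  T[1,:] = [+0.0000, +0.5538, +0.2205, +1.0974, +0.9897, -0.4974]
  T[2,:] = [+0.0000, +0.4057, +0.0259, -0.1806, +0.3103, +1.0038]
  T[3,:] = [+0.0000, +0.2720, -0.0420, -0.1380, -0.9309, +1.1373]
  T[4,:] = [+0.0000, -0.5952, -0.0935, -0.3020, -0.8333, +0.1344]
  T[5,:] = [+0.0000, +0.0564, -0.0704, +0.0398, -1.3297, +0.7054]
eigenvalue magnitudes: 1.2691, 0.6813, 0.6813, 0.6289, 0.0213, 0.0000.
ρ(T) = max|λ| = 1.2691; 1.2691 > 1: divergent.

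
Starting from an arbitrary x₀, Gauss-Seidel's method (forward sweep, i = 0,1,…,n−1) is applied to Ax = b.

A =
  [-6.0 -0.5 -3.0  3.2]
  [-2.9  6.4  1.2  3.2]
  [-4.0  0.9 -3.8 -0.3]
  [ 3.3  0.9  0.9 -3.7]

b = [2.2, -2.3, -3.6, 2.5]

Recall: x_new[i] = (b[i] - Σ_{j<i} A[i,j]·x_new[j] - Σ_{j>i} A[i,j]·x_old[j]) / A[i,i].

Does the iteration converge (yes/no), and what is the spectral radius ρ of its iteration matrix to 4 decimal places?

yes, ρ = 0.8775

Split A = D + L + U, D = diag(-6, 6.4, -3.8, -3.7).
T_GS = -(D+L)⁻¹U: row 0 first, T[0,3] = -(3.2)/(-6) = +0.5333; later rows by forward substitution.
  T[0,:] = [+0.0000 -0.0833 -0.5000 +0.5333]
  T[1,:] = [+0.0000 -0.0378 -0.4141 -0.2583]
  T[2,:] = [+0.0000 +0.0788 +0.4282 -0.7015]
  T[3,:] = [+0.0000 -0.0643 -0.4425 +0.2422]
|eigenvalues of T|: 0.8775, 0.2498, 0.0050, 0.0000.
ρ = 0.8775; 0.8775 < 1, so it converges for any x₀.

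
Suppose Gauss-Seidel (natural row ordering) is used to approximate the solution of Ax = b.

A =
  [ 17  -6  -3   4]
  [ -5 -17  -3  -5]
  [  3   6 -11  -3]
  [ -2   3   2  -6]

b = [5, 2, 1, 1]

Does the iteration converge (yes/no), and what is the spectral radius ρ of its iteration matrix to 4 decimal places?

yes, ρ = 0.5303

Let D = diag(17, -17, -11, -6); L, U the strict triangles.
GS T = -(D+L)⁻¹U: row 0 first, T[0,2] = -(-3)/(17) = +0.1765; later rows by forward substitution.
  T[0,:] = [+0.0000 +0.3529 +0.1765 -0.2353]
  T[1,:] = [+0.0000 -0.1038 -0.2284 -0.2249]
  T[2,:] = [+0.0000 +0.0396 -0.0764 -0.4596]
  T[3,:] = [+0.0000 -0.1563 -0.1985 -0.1872]
|roots of det(T-λI)|: 0.5303, 0.1033, 0.1033, 0.0000.
ρ(T) = max|λ| = 0.5303; 0.5303 < 1, so it converges for any x₀.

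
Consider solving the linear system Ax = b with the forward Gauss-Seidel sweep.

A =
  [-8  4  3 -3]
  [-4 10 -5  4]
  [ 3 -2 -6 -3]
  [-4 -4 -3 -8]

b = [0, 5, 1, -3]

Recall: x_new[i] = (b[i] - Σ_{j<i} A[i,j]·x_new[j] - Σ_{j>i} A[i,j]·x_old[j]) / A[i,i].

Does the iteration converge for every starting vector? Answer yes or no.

no

Split A = D + L + U, D = diag(-8, 10, -6, -8).
GS T = -(D+L)⁻¹U: row 0 first, T[0,2] = -(3)/(-8) = +0.3750; later rows by forward substitution.
  T[0,:] = [+0.0000  +0.5000  +0.3750  -0.3750]
  T[1,:] = [+0.0000  +0.2000  +0.6500  -0.5500]
  T[2,:] = [+0.0000  +0.1833  -0.0292  -0.5042]
  T[3,:] = [+0.0000  -0.4187  -0.5016  +0.6516]
|λ(T)| sorted: 1.2572, 0.2230, 0.2230, 0.0000.
spectral radius ρ = 1.2572; 1.2572 > 1: divergent.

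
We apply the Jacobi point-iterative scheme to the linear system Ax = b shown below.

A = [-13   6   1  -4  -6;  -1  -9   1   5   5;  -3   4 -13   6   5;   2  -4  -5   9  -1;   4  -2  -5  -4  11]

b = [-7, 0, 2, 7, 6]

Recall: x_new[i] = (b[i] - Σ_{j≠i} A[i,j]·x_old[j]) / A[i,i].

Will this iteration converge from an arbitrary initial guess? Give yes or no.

no

A = D + L + U where D = diag(-13, -9, -13, 9, 11).
T_J = -D⁻¹(L+U): T[0,2] = -(1)/(-13) = +0.0769; T[0,0] = 0.
  T[0,:] = [+0.0000  +0.4615  +0.0769  -0.3077  -0.4615]
  T[1,:] = [-0.1111  +0.0000  +0.1111  +0.5556  +0.5556]
  T[2,:] = [-0.2308  +0.3077  +0.0000  +0.4615  +0.3846]
  T[3,:] = [-0.2222  +0.4444  +0.5556  +0.0000  +0.1111]
  T[4,:] = [-0.3636  +0.1818  +0.4545  +0.3636  +0.0000]
moduli |λ_i(T)| = 1.1576, 0.7006, 0.3383, 0.2709, 0.1523.
ρ = 1.1576; 1.1576 > 1, so it fails to converge.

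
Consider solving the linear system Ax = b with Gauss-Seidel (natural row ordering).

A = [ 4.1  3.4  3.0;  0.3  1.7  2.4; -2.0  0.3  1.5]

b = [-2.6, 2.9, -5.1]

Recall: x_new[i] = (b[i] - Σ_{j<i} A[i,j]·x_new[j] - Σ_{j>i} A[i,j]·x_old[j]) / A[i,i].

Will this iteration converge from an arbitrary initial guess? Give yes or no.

Diagonal D = diag(4.1, 1.7, 1.5); L, U strict lower/upper.
Gauss-Seidel: T = -(D+L)⁻¹U, row 0 first, T[0,2] = -(3)/(4.1) = -0.7317; later rows by forward substitution.
  T[0,:] = [+0.0000 -0.8293 -0.7317]
  T[1,:] = [+0.0000 +0.1463 -1.2826]
  T[2,:] = [+0.0000 -1.1350 -0.7191]
|eigenvalues of T|: 1.5682, 0.9954, 0.0000.
spectral radius ρ = 1.5682; 1.5682 > 1 ⇒ diverges.

no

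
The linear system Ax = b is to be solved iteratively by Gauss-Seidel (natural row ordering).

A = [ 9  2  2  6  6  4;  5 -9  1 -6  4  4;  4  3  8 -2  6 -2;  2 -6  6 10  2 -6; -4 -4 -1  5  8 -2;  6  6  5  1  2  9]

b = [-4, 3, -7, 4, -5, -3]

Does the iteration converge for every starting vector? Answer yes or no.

no

Let D = diag(9, -9, 8, 10, 8, 9); L, U the strict triangles.
T_GS = -(D+L)⁻¹U: row 0 first, T[0,2] = -(2)/(9) = -0.2222; later rows by forward substitution.
  T[0,:] = [+0.0000  -0.2222  -0.2222  -0.6667  -0.6667  -0.4444]
  T[1,:] = [+0.0000  -0.1235  -0.0123  -1.0370  +0.0741  +0.1975]
  T[2,:] = [+0.0000  +0.1574  +0.1157  +0.9722  -0.4444  +0.3981]
  T[3,:] = [+0.0000  -0.1241  -0.0324  -1.0722  +0.2444  +0.5685]
  T[4,:] = [+0.0000  -0.0756  -0.0826  -0.0602  -0.5046  -0.1790]
  T[5,:] = [+0.0000  +0.1736  +0.1140  +0.7282  +0.7270  -0.0800]
|eigenvalues of T|: 1.4852, 0.4102, 0.1499, 0.1499, 0.0150, 0.0000.
ρ(T) = max|λ| = 1.4852; 1.4852 > 1: divergent.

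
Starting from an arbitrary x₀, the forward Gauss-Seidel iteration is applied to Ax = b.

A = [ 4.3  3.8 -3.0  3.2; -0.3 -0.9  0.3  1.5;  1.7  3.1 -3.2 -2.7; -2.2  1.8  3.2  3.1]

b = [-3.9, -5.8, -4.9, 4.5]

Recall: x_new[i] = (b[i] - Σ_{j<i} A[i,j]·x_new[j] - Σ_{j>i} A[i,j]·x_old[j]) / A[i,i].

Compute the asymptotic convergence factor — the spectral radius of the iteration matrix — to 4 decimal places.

1.6801

Write A = D+L+U with D = diag(4.3, -0.9, -3.2, 3.1).
GS T = -(D+L)⁻¹U: row 0 first, T[0,2] = -(-3)/(4.3) = +0.6977; later rows by forward substitution.
  T[0,:] = [+0.0000, -0.8837, +0.6977, -0.7442]
  T[1,:] = [+0.0000, +0.2946, +0.1008, +1.9147]
  T[2,:] = [+0.0000, -0.1841, +0.4683, +0.6158]
  T[3,:] = [+0.0000, -0.6082, -0.0468, -2.2756]
moduli |λ_i(T)| = 1.6801, 0.4183, 0.2510, 0.0000.
ρ = 1.6801; 1.6801 > 1, so it fails to converge.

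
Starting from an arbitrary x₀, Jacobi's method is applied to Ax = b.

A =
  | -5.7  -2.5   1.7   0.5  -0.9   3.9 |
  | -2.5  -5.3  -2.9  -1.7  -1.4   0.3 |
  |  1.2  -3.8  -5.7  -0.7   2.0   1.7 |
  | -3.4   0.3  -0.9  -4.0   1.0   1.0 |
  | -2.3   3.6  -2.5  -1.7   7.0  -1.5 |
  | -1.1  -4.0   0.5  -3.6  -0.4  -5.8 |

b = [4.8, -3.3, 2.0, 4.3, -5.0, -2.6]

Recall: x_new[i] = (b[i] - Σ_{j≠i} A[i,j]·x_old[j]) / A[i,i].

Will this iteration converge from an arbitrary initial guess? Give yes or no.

Write A = D+L+U with D = diag(-5.7, -5.3, -5.7, -4, 7, -5.8).
T_J = -D⁻¹(L+U): T[4,1] = -(3.6)/(7) = -0.5143; T[4,4] = 0.
  T[0,:] = [+0.0000 -0.4386 +0.2982 +0.0877 -0.1579 +0.6842]
  T[1,:] = [-0.4717 +0.0000 -0.5472 -0.3208 -0.2642 +0.0566]
  T[2,:] = [+0.2105 -0.6667 +0.0000 -0.1228 +0.3509 +0.2982]
  T[3,:] = [-0.8500 +0.0750 -0.2250 +0.0000 +0.2500 +0.2500]
  T[4,:] = [+0.3286 -0.5143 +0.3571 +0.2429 +0.0000 +0.2143]
  T[5,:] = [-0.1897 -0.6897 +0.0862 -0.6207 -0.0690 +0.0000]
eigenvalue magnitudes: 1.1996, 0.8685, 0.8685, 0.3867, 0.3867, 0.3842.
ρ = 1.1996; 1.1996 > 1, so it fails to converge.

no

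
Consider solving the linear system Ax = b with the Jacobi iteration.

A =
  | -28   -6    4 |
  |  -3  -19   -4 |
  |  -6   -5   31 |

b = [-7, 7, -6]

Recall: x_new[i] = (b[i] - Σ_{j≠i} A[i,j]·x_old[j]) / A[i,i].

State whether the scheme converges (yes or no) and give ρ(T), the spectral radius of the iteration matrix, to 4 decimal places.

Diagonal D = diag(-28, -19, 31); L, U strict lower/upper.
Jacobi T = -D⁻¹(L+U): T[2,1] = -(-5)/(31) = +0.1613; T[2,2] = 0.
  T[0,:] = [+0.0000, -0.2143, +0.1429]
  T[1,:] = [-0.1579, +0.0000, -0.2105]
  T[2,:] = [+0.1935, +0.1613, +0.0000]
|eigenvalues of T|: 0.2242, 0.1507, 0.1507.
spectral radius ρ = 0.2242; 0.2242 < 1, so it converges for any x₀.

yes, ρ = 0.2242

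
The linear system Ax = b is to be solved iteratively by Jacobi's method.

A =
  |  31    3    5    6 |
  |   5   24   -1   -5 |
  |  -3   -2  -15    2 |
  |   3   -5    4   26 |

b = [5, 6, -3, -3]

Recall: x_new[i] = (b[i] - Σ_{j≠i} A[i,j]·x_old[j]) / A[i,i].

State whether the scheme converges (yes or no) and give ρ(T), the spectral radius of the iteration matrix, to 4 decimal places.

Write A = D+L+U with D = diag(31, 24, -15, 26).
T_J = -D⁻¹(L+U): T[2,0] = -(-3)/(-15) = -0.2000; T[2,2] = 0.
  T[0,:] = [+0.0000 -0.0968 -0.1613 -0.1935]
  T[1,:] = [-0.2083 +0.0000 +0.0417 +0.2083]
  T[2,:] = [-0.2000 -0.1333 +0.0000 +0.1333]
  T[3,:] = [-0.1154 +0.1923 -0.1538 +0.0000]
|roots of det(T-λI)|: 0.3386, 0.2389, 0.0698, 0.0299.
spectral radius ρ = 0.3386; 0.3386 < 1 ⇒ converges.

yes, ρ = 0.3386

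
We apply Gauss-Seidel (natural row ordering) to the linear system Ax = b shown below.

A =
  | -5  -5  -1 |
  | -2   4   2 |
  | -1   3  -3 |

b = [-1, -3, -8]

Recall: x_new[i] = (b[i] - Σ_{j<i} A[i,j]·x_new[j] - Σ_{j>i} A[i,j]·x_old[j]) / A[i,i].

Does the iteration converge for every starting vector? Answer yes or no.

Write A = D+L+U with D = diag(-5, 4, -3).
T_GS = -(D+L)⁻¹U: row 0 first, T[0,1] = -(-5)/(-5) = -1.0000; later rows by forward substitution.
  T[0,:] = [+0.0000  -1.0000  -0.2000]
  T[1,:] = [+0.0000  -0.5000  -0.6000]
  T[2,:] = [+0.0000  -0.1667  -0.5333]
|λ(T)| sorted: 0.8333, 0.2000, 0.0000.
spectral radius ρ = 0.8333; 0.8333 < 1 ⇒ converges.

yes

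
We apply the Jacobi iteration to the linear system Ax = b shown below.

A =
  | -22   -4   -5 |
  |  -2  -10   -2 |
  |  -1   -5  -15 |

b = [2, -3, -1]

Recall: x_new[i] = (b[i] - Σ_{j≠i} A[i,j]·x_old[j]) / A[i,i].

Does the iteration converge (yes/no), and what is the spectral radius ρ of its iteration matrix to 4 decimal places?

A = D + L + U where D = diag(-22, -10, -15).
T_J = -D⁻¹(L+U): T[1,0] = -(-2)/(-10) = -0.2000; T[1,1] = 0.
  T[0,:] = [+0.0000  -0.1818  -0.2273]
  T[1,:] = [-0.2000  +0.0000  -0.2000]
  T[2,:] = [-0.0667  -0.3333  +0.0000]
moduli |λ_i(T)| = 0.4023, 0.2090, 0.2090.
ρ(T) = max|λ| = 0.4023; 0.4023 < 1, so it converges for any x₀.

yes, ρ = 0.4023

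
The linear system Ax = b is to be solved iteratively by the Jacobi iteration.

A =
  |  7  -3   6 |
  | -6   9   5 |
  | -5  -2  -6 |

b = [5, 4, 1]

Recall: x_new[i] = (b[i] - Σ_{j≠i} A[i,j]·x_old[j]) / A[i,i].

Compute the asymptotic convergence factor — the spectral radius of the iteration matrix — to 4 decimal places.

1.2257

Let D = diag(7, 9, -6); L, U the strict triangles.
Jacobi: T = -D⁻¹(L+U), T[0,1] = -(-3)/(7) = +0.4286; T[0,0] = 0.
  T[0,:] = [+0.0000, +0.4286, -0.8571]
  T[1,:] = [+0.6667, +0.0000, -0.5556]
  T[2,:] = [-0.8333, -0.3333, +0.0000]
|eigenvalues of T|: 1.2257, 0.8544, 0.3713.
spectral radius ρ = 1.2257; 1.2257 > 1, so it fails to converge.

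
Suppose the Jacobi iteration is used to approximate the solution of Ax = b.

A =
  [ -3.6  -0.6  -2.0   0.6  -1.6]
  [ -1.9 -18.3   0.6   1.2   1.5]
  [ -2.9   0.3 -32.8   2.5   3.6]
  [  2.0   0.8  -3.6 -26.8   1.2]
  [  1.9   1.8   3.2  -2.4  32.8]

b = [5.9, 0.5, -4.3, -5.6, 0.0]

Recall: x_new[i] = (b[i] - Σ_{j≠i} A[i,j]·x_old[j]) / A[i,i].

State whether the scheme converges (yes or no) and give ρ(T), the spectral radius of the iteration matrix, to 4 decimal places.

yes, ρ = 0.3321

Write A = D+L+U with D = diag(-3.6, -18.3, -32.8, -26.8, 32.8).
T_J = -D⁻¹(L+U): T[0,3] = -(0.6)/(-3.6) = +0.1667; T[0,0] = 0.
  T[0,:] = [+0.0000, -0.1667, -0.5556, +0.1667, -0.4444]
  T[1,:] = [-0.1038, +0.0000, +0.0328, +0.0656, +0.0820]
  T[2,:] = [-0.0884, +0.0091, +0.0000, +0.0762, +0.1098]
  T[3,:] = [+0.0746, +0.0299, -0.1343, +0.0000, +0.0448]
  T[4,:] = [-0.0579, -0.0549, -0.0976, +0.0732, +0.0000]
moduli |λ_i(T)| = 0.3321, 0.2267, 0.0917, 0.0209, 0.0209.
ρ(T) = max|λ| = 0.3321; 0.3321 < 1 ⇒ converges.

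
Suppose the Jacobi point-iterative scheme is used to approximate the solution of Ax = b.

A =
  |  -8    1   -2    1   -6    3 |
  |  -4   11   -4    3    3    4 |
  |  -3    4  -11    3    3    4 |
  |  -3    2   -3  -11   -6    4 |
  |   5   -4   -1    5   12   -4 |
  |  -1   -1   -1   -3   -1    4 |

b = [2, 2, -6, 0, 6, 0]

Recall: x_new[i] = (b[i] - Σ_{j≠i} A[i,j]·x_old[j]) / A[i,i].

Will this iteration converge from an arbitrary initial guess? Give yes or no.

no

Split A = D + L + U, D = diag(-8, 11, -11, -11, 12, 4).
Jacobi: T = -D⁻¹(L+U), T[0,4] = -(-6)/(-8) = -0.7500; T[0,0] = 0.
  T[0,:] = [+0.0000 +0.1250 -0.2500 +0.1250 -0.7500 +0.3750]
  T[1,:] = [+0.3636 +0.0000 +0.3636 -0.2727 -0.2727 -0.3636]
  T[2,:] = [-0.2727 +0.3636 +0.0000 +0.2727 +0.2727 +0.3636]
  T[3,:] = [-0.2727 +0.1818 -0.2727 +0.0000 -0.5455 +0.3636]
  T[4,:] = [-0.4167 +0.3333 +0.0833 -0.4167 +0.0000 +0.3333]
  T[5,:] = [+0.2500 +0.2500 +0.2500 +0.7500 +0.2500 +0.0000]
moduli |λ_i(T)| = 1.1874, 0.5673, 0.5673, 0.1873, 0.1873, 0.1101.
ρ(T) = max|λ| = 1.1874; 1.1874 > 1: divergent.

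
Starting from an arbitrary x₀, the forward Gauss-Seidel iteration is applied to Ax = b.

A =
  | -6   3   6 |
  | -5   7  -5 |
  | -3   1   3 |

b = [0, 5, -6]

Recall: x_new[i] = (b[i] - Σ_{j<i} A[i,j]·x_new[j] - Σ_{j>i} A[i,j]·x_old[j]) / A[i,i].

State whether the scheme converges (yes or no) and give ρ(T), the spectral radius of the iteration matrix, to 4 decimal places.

no, ρ = 1.1829

Diagonal D = diag(-6, 7, 3); L, U strict lower/upper.
T_GS = -(D+L)⁻¹U: row 0 first, T[0,1] = -(3)/(-6) = +0.5000; later rows by forward substitution.
  T[0,:] = [+0.0000 +0.5000 +1.0000]
  T[1,:] = [+0.0000 +0.3571 +1.4286]
  T[2,:] = [+0.0000 +0.3810 +0.5238]
|roots of det(T-λI)|: 1.1829, 0.3019, 0.0000.
ρ(T) = max|λ| = 1.1829; 1.1829 > 1 ⇒ diverges.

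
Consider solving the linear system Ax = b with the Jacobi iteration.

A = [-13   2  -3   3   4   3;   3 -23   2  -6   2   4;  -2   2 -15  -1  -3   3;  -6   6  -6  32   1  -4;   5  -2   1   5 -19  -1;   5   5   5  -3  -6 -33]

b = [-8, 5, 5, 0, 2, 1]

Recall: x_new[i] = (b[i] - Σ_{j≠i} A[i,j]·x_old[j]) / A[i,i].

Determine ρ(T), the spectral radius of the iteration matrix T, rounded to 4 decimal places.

Split A = D + L + U, D = diag(-13, -23, -15, 32, -19, -33).
T_J = -D⁻¹(L+U): T[2,4] = -(-3)/(-15) = -0.2000; T[2,2] = 0.
  T[0,:] = [+0.0000  +0.1538  -0.2308  +0.2308  +0.3077  +0.2308]
  T[1,:] = [+0.1304  +0.0000  +0.0870  -0.2609  +0.0870  +0.1739]
  T[2,:] = [-0.1333  +0.1333  +0.0000  -0.0667  -0.2000  +0.2000]
  T[3,:] = [+0.1875  -0.1875  +0.1875  +0.0000  -0.0312  +0.1250]
  T[4,:] = [+0.2632  -0.1053  +0.0526  +0.2632  +0.0000  -0.0526]
  T[5,:] = [+0.1515  +0.1515  +0.1515  -0.0909  -0.1818  +0.0000]
|roots of det(T-λI)|: 0.5007, 0.3700, 0.3182, 0.2983, 0.2983, 0.0570.
spectral radius ρ = 0.5007; 0.5007 < 1 ⇒ converges.

0.5007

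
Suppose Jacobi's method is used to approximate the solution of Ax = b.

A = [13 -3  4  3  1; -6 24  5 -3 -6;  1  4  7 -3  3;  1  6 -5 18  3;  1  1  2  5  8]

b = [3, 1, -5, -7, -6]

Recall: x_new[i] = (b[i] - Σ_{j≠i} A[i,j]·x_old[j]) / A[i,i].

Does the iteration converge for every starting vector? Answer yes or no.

yes

Write A = D+L+U with D = diag(13, 24, 7, 18, 8).
Jacobi: T = -D⁻¹(L+U), T[0,4] = -(1)/(13) = -0.0769; T[0,0] = 0.
  T[0,:] = [+0.0000, +0.2308, -0.3077, -0.2308, -0.0769]
  T[1,:] = [+0.2500, +0.0000, -0.2083, +0.1250, +0.2500]
  T[2,:] = [-0.1429, -0.5714, +0.0000, +0.4286, -0.4286]
  T[3,:] = [-0.0556, -0.3333, +0.2778, +0.0000, -0.1667]
  T[4,:] = [-0.1250, -0.1250, -0.2500, -0.6250, +0.0000]
|λ(T)| sorted: 0.8836, 0.4256, 0.4107, 0.4107, 0.1396.
ρ = 0.8836; 0.8836 < 1, so it converges for any x₀.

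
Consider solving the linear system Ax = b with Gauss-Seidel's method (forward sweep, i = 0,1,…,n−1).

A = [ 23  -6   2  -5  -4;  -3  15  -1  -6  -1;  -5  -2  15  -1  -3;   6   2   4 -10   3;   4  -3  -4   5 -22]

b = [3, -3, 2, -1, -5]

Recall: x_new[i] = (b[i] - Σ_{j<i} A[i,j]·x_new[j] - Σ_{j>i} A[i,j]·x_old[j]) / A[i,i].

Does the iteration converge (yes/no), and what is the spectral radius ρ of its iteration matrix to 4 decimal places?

Let D = diag(23, 15, 15, -10, -22); L, U the strict triangles.
Gauss-Seidel: T = -(D+L)⁻¹U, row 0 first, T[0,2] = -(2)/(23) = -0.0870; later rows by forward substitution.
  T[0,:] = [+0.0000, +0.2609, -0.0870, +0.2174, +0.1739]
  T[1,:] = [+0.0000, +0.0522, +0.0493, +0.4435, +0.1014]
  T[2,:] = [+0.0000, +0.0939, -0.0224, +0.1983, +0.2715]
  T[3,:] = [+0.0000, +0.2045, -0.0513, +0.2984, +0.5332]
  T[4,:] = [+0.0000, +0.0697, -0.0301, +0.0108, +0.0896]
|λ(T)| sorted: 0.5439, 0.1223, 0.1223, 0.0078, 0.0000.
spectral radius ρ = 0.5439; 0.5439 < 1 ⇒ converges.

yes, ρ = 0.5439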